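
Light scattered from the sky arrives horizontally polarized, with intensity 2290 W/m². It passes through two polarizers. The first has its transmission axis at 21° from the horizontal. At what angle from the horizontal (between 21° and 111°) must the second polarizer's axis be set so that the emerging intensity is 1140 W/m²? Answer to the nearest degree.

I₁ = I₀ cos²(21° − 0°) = I₀ cos²(21°) = 0.8716 I₀.
Target fraction: 1140 / 2290 W/m² = 0.4978 of I₀.
Need I₂/I₀ = 0.4978, so cos²(θ − 21°) = 0.4978 / 0.8716 = 0.5712.
θ − 21° = arccos(√0.5712) = 40.9°, giving θ ≈ 21 + 40.9 = 61.9°.

θ ≈ 62°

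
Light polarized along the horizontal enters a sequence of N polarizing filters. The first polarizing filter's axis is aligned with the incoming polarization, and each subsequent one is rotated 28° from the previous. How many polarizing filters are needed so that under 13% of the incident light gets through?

N = 10

First polarizer is aligned with the polarization: full transmission.
Each further stage multiplies by cos²(28°) = 0.7796.
After N polarizers: T = 0.7796^(N−1). Require T < 0.13 ⇒ N−1 > ln(0.13)/ln(0.7796) = 8.19, so N−1 ≥ 9 and N = 10.
Check: N=10 gives T = 0.1064 < 0.13; N=9 gives T = 0.1364.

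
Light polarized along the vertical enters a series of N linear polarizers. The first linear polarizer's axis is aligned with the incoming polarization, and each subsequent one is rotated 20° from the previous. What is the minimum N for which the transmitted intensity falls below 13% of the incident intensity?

N = 18

First polarizer is aligned with the polarization: full transmission.
Each further stage multiplies by cos²(20°) = 0.883.
After N polarizers: T = 0.883^(N−1). Require T < 0.13 ⇒ N−1 > ln(0.13)/ln(0.883) = 16.40, so N−1 ≥ 17 and N = 18.
Check: N=18 gives T = 0.1206 < 0.13; N=17 gives T = 0.1366.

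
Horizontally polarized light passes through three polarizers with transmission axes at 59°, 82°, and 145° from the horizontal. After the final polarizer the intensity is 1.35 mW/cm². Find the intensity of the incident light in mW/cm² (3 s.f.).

I₀ ≈ 29.1 mW/cm²

I₁ = I₀ cos²(59° − 0°) = I₀ cos²(59°) = 0.2653 I₀.
I₂ = I₁ cos²(82° − 59°) = 0.2653 I₀ · cos²(23°) = 0.2248 I₀.
I₃ = I₂ cos²(145° − 82°) = 0.2248 I₀ · cos²(63°) = 0.04633 I₀.
So 1.35 mW/cm² = 0.04633 I₀, giving I₀ = 1.35/0.04633 = 29.14 mW/cm².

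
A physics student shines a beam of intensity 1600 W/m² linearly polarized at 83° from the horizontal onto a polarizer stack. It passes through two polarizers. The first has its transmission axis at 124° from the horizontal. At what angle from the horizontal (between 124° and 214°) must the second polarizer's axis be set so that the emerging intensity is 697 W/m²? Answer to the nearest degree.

I₁ = I₀ cos²(124° − 83°) = I₀ cos²(41°) = 0.5696 I₀.
Target fraction: 697 / 1600 W/m² = 0.4356 of I₀.
Need I₂/I₀ = 0.4356, so cos²(θ − 124°) = 0.4356 / 0.5696 = 0.7648.
θ − 124° = arccos(√0.7648) = 29.0°, giving θ ≈ 124 + 29.0 = 153.0°.

θ ≈ 153°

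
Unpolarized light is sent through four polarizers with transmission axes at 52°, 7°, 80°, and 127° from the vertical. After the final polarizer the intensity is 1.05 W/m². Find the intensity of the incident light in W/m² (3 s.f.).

Unpolarized light through the first polarizer → I₁ = ½ I₀, now polarized at 52°.
I₂ = I₁ cos²(7° − 52°) = 0.5 I₀ · cos²(45°) = 0.25 I₀.
I₃ = I₂ cos²(80° − 7°) = 0.25 I₀ · cos²(73°) = 0.02137 I₀.
I₄ = I₃ cos²(127° − 80°) = 0.02137 I₀ · cos²(47°) = 0.00994 I₀.
So 1.05 W/m² = 0.00994 I₀, giving I₀ = 1.05/0.00994 = 105.6 W/m².

I₀ ≈ 106 W/m²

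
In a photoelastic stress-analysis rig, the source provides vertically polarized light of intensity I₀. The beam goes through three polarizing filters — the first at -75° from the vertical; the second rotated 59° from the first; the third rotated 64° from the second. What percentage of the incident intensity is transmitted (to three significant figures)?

≈ 0.341%

By Malus's law, I₁ = I₀ cos²(-75° − 0°) = I₀ cos²(75°) = 0.06699 I₀.
I₂ = I₁ cos²(59°) = 0.06699 · 0.2653 I₀ = 0.01777 I₀.
I₃ = I₂ cos²(64°) = 0.01777 · 0.1922 I₀ = 0.003415 I₀.
That is 0.3415% of the incident intensity.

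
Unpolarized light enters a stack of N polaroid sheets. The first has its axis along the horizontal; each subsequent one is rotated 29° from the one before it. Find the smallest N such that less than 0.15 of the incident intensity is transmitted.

N = 6

First polarizer halves the unpolarized light: factor 1/2.
Each further stage multiplies by cos²(29°) = 0.765.
After N polarizers: T = 0.5·0.765^(N−1). Require T < 0.15 ⇒ N−1 > ln(0.15/0.5)/ln(0.765) = 4.49, so N−1 ≥ 5 and N = 6.
Check: N=6 gives T = 0.131 < 0.15; N=5 gives T = 0.1712.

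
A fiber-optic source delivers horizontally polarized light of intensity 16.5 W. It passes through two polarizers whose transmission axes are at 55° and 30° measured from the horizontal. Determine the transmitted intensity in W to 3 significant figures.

By Malus's law, I₁ = 16.5 W · cos²(55°) = 5.428 W.
I₂ = I₁ · cos²(25°) = 5.428 · 0.8214 = 4.459 W.

I ≈ 4.46 W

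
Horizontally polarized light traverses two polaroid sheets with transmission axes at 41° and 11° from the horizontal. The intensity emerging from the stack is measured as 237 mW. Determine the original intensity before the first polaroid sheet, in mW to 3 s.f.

By Malus's law, I₁ = I₀ cos²(41° − 0°) = I₀ cos²(41°) = 0.5696 I₀.
I₂ = I₁ cos²(11° − 41°) = 0.5696 I₀ · cos²(30°) = 0.4272 I₀.
So 237 mW = 0.4272 I₀, giving I₀ = 237/0.4272 = 554.8 mW.

I₀ ≈ 555 mW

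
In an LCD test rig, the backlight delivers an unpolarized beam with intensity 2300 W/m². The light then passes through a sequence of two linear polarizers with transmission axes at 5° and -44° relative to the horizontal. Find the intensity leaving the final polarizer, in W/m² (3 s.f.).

I ≈ 495 W/m²

Unpolarized light through the first polarizer → I₁ = 2300 W/m²/2 = 1150 W/m², polarized at 5°.
I₂ = I₁ · cos²(49°) = 1150 · 0.4304 = 495 W/m².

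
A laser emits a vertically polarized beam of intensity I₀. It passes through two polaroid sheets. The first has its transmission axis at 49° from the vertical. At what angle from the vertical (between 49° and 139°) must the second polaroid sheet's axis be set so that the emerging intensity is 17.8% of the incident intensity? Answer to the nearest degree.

By Malus's law, I₁ = I₀ cos²(49° − 0°) = I₀ cos²(49°) = 0.4304 I₀.
Need I₂/I₀ = 0.178, so cos²(θ − 49°) = 0.178 / 0.4304 = 0.4136.
θ − 49° = arccos(√0.4136) = 50.0°, giving θ ≈ 49 + 50.0 = 99.0°.

θ ≈ 99°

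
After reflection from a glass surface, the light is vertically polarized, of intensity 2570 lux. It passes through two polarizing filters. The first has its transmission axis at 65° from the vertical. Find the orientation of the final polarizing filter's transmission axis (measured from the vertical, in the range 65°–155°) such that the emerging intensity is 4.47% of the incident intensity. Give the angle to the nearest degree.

θ ≈ 125°

By Malus's law, I₁ = I₀ cos²(65° − 0°) = I₀ cos²(65°) = 0.1786 I₀.
Need I₂/I₀ = 0.0447, so cos²(θ − 65°) = 0.0447 / 0.1786 = 0.2503.
θ − 65° = arccos(√0.2503) = 60.0°, giving θ ≈ 65 + 60.0 = 125.0°.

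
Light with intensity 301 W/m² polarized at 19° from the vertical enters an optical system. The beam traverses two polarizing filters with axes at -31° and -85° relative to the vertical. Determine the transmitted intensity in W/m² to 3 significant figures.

I ≈ 43.0 W/m²

I₁ = 301 W/m² · cos²(50°) = 124.4 W/m².
I₂ = I₁ · cos²(54°) = 124.4 · 0.3455 = 42.97 W/m².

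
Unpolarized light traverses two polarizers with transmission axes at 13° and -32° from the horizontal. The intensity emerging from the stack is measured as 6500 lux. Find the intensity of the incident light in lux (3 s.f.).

I₀ ≈ 2.60e4 lux

Unpolarized light through the first polarizer → I₁ = ½ I₀, now polarized at 13°.
I₂ = I₁ cos²(-32° − 13°) = 0.5 I₀ · cos²(45°) = 0.25 I₀.
So 6500 lux = 0.25 I₀, giving I₀ = 6500/0.25 = 2.6e+04 lux.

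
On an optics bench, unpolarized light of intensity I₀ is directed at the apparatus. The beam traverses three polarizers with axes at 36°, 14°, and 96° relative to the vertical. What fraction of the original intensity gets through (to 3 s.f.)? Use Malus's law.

≈ 0.00833 I₀

Unpolarized light through the first polarizer → I₁ = ½ I₀, now polarized at 36°.
I₂ = I₁ cos²(14° − 36°) = 0.5 I₀ · cos²(22°) = 0.4298 I₀.
I₃ = I₂ cos²(96° − 14°) = 0.4298 I₀ · cos²(82°) = 0.008326 I₀.
Transmitted fraction = 0.008326.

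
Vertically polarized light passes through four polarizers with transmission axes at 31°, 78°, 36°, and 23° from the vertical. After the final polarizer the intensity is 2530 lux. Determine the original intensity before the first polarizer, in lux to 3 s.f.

By Malus's law, I₁ = I₀ cos²(31° − 0°) = I₀ cos²(31°) = 0.7347 I₀.
I₂ = I₁ cos²(78° − 31°) = 0.7347 I₀ · cos²(47°) = 0.3417 I₀.
I₃ = I₂ cos²(36° − 78°) = 0.3417 I₀ · cos²(42°) = 0.1887 I₀.
I₄ = I₃ cos²(23° − 36°) = 0.1887 I₀ · cos²(13°) = 0.1792 I₀.
So 2530 lux = 0.1792 I₀, giving I₀ = 2530/0.1792 = 1.412e+04 lux.

I₀ ≈ 1.41e4 lux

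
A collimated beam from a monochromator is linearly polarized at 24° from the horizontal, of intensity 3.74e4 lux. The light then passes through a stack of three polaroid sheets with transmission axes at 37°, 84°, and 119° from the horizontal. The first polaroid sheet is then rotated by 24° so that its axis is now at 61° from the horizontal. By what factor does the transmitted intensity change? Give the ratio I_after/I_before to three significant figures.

I_new/I_old ≈ 1.22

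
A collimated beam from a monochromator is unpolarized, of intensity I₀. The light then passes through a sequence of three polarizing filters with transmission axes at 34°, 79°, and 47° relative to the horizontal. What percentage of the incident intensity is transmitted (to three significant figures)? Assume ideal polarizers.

≈ 18.0%

Unpolarized light through the first polarizer → I₁ = ½ I₀, now polarized at 34°.
I₂ = I₁ cos²(79° − 34°) = 0.5 I₀ · cos²(45°) = 0.25 I₀.
I₃ = I₂ cos²(47° − 79°) = 0.25 I₀ · cos²(32°) = 0.1798 I₀.
That is 17.98% of the incident intensity.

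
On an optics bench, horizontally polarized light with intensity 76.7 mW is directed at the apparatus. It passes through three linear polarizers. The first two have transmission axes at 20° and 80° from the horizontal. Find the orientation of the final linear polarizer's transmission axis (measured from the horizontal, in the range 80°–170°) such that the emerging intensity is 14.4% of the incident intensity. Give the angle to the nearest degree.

θ ≈ 116°

I₁ = I₀ cos²(20° − 0°) = I₀ cos²(20°) = 0.883 I₀.
I₂ = I₁ cos²(80° − 20°) = 0.883 I₀ · cos²(60°) = 0.2208 I₀.
Need I₃/I₀ = 0.144, so cos²(θ − 80°) = 0.144 / 0.2208 = 0.6523.
θ − 80° = arccos(√0.6523) = 36.1°, giving θ ≈ 80 + 36.1 = 116.1°.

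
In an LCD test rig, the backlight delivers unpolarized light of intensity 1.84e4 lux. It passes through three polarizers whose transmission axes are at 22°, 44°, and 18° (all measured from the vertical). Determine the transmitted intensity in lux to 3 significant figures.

I ≈ 6390 lux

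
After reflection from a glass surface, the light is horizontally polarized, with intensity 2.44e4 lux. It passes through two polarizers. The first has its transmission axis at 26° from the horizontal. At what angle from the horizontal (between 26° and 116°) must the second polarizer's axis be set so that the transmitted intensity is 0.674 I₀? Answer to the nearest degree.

I₁ = I₀ cos²(26° − 0°) = I₀ cos²(26°) = 0.8078 I₀.
Need I₂/I₀ = 0.674, so cos²(θ − 26°) = 0.674 / 0.8078 = 0.8343.
θ − 26° = arccos(√0.8343) = 24.0°, giving θ ≈ 26 + 24.0 = 50.0°.

θ ≈ 50°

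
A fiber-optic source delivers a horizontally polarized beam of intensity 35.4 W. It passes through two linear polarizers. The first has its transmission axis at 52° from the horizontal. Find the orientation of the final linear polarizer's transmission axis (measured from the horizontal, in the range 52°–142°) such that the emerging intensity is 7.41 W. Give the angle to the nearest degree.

By Malus's law, I₁ = I₀ cos²(52° − 0°) = I₀ cos²(52°) = 0.379 I₀.
Target fraction: 7.41 / 35.4 W = 0.2093 of I₀.
Need I₂/I₀ = 0.2093, so cos²(θ − 52°) = 0.2093 / 0.379 = 0.5522.
θ − 52° = arccos(√0.5522) = 42.0°, giving θ ≈ 52 + 42.0 = 94.0°.

θ ≈ 94°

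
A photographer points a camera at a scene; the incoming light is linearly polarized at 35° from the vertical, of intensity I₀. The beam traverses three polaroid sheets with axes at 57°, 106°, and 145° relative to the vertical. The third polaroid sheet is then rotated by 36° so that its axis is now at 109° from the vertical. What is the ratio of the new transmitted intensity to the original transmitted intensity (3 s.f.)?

I_new/I_old ≈ 1.65

Before rotation:
By Malus's law, I₁ = I₀ cos²(57° − 35°) = I₀ cos²(22°) = 0.8597 I₀.
I₂ = I₁ cos²(106° − 57°) = 0.8597 I₀ · cos²(49°) = 0.37 I₀.
I₃ = I₂ cos²(145° − 106°) = 0.37 I₀ · cos²(39°) = 0.2235 I₀.
After rotation:
I₁ = I₀ cos²(57° − 35°) = I₀ cos²(22°) = 0.8597 I₀.
I₂ = I₁ cos²(106° − 57°) = 0.8597 I₀ · cos²(49°) = 0.37 I₀.
I₃ = I₂ cos²(109° − 106°) = 0.37 I₀ · cos²(3°) = 0.369 I₀.
Ratio = 0.369 / 0.2235 = 1.651.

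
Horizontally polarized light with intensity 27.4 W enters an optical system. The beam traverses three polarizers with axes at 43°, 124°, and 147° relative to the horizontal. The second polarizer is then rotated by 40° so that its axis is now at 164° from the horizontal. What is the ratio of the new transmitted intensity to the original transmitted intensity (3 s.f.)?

Before rotation:
By Malus's law, I₁ = I₀ cos²(43° − 0°) = I₀ cos²(43°) = 0.5349 I₀.
I₂ = I₁ cos²(124° − 43°) = 0.5349 I₀ · cos²(81°) = 0.01309 I₀.
I₃ = I₂ cos²(147° − 124°) = 0.01309 I₀ · cos²(23°) = 0.01109 I₀.
After rotation:
I₁ = I₀ cos²(43° − 0°) = I₀ cos²(43°) = 0.5349 I₀.
Angle between axes 1 and 2: 59°. I₂ = 0.5349 I₀ · cos²(59°) = 0.1419 I₀.
I₃ = I₂ cos²(147° − 164°) = 0.1419 I₀ · cos²(17°) = 0.1298 I₀.
Ratio = 0.1298 / 0.01109 = 11.7.

I_new/I_old ≈ 11.7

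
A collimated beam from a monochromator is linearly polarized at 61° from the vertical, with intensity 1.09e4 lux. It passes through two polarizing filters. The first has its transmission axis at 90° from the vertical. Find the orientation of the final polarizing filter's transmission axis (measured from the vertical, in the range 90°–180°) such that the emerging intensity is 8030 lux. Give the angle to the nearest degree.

I₁ = I₀ cos²(90° − 61°) = I₀ cos²(29°) = 0.765 I₀.
Target fraction: 8030 / 1.09e4 lux = 0.7367 of I₀.
Need I₂/I₀ = 0.7367, so cos²(θ − 90°) = 0.7367 / 0.765 = 0.9631.
θ − 90° = arccos(√0.9631) = 11.1°, giving θ ≈ 90 + 11.1 = 101.1°.

θ ≈ 101°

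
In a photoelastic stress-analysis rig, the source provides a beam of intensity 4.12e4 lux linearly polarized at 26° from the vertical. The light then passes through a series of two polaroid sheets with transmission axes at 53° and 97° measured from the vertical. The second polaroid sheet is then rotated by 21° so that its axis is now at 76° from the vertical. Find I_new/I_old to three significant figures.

Before rotation:
By Malus's law, I₁ = I₀ cos²(53° − 26°) = I₀ cos²(27°) = 0.7939 I₀.
I₂ = I₁ cos²(97° − 53°) = 0.7939 I₀ · cos²(44°) = 0.4108 I₀.
After rotation:
I₁ = I₀ cos²(53° − 26°) = I₀ cos²(27°) = 0.7939 I₀.
I₂ = I₁ cos²(76° − 53°) = 0.7939 I₀ · cos²(23°) = 0.6727 I₀.
Ratio = 0.6727 / 0.4108 = 1.638.

I_new/I_old ≈ 1.64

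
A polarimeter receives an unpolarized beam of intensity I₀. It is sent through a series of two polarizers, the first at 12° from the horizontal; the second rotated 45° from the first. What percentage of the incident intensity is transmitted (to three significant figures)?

Unpolarized light through the first polarizer → I₁ = ½ I₀, now polarized at 12°.
I₂ = I₁ cos²(45°) = 0.5 · 0.5 I₀ = 0.25 I₀.
That is 25% of the incident intensity.

≈ 25.0%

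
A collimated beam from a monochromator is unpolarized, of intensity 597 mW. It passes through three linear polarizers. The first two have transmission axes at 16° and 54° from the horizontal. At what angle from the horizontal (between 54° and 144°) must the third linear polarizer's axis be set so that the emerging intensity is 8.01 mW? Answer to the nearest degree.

θ ≈ 132°

Unpolarized light through the first polarizer → I₁ = ½ I₀, now polarized at 16°.
I₂ = I₁ cos²(54° − 16°) = 0.5 I₀ · cos²(38°) = 0.3105 I₀.
Target fraction: 8.01 / 597 mW = 0.01342 of I₀.
Need I₃/I₀ = 0.01342, so cos²(θ − 54°) = 0.01342 / 0.3105 = 0.04321.
θ − 54° = arccos(√0.04321) = 78.0°, giving θ ≈ 54 + 78.0 = 132.0°.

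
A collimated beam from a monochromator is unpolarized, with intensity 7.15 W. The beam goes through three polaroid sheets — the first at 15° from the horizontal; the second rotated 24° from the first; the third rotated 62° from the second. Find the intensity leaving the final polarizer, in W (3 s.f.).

I ≈ 0.658 W

Unpolarized light through the first polarizer → I₁ = 7.15 W/2 = 3.575 W, polarized at 15°.
I₂ = I₁ · cos²(24°) = 3.575 · 0.8346 = 2.984 W.
I₃ = I₂ · cos²(62°) = 2.984 · 0.2204 = 0.6576 W.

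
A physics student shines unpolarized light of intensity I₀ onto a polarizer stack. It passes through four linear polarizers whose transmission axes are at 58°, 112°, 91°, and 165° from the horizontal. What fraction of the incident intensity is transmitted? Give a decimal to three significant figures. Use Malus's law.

Unpolarized light through the first polarizer → I₁ = ½ I₀, now polarized at 58°.
I₂ = I₁ cos²(112° − 58°) = 0.5 I₀ · cos²(54°) = 0.1727 I₀.
I₃ = I₂ cos²(91° − 112°) = 0.1727 I₀ · cos²(21°) = 0.1506 I₀.
I₄ = I₃ cos²(165° − 91°) = 0.1506 I₀ · cos²(74°) = 0.01144 I₀.
Transmitted fraction = 0.01144.

≈ 0.0114 I₀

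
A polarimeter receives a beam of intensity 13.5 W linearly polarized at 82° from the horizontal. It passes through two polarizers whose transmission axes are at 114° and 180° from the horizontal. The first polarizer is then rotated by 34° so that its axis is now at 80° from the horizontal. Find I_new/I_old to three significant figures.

I_new/I_old ≈ 0.253

Before rotation:
I₁ = I₀ cos²(114° − 82°) = I₀ cos²(32°) = 0.7192 I₀.
I₂ = I₁ cos²(180° − 114°) = 0.7192 I₀ · cos²(66°) = 0.119 I₀.
After rotation:
I₁ = I₀ cos²(80° − 82°) = I₀ cos²(2°) = 0.9988 I₀.
Angle between axes 1 and 2: 80°. I₂ = 0.9988 I₀ · cos²(80°) = 0.03012 I₀.
Ratio = 0.03012 / 0.119 = 0.2531.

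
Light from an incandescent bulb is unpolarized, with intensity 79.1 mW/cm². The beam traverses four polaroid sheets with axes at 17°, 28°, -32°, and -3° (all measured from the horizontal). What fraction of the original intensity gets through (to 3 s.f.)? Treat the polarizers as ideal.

I/I₀ ≈ 0.0921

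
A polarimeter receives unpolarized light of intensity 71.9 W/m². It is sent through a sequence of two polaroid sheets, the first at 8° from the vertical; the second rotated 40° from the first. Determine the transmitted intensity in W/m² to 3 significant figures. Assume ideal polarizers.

Unpolarized light through the first polarizer → I₁ = 71.9 W/m²/2 = 35.95 W/m², polarized at 8°.
I₂ = I₁ · cos²(40°) = 35.95 · 0.5868 = 21.1 W/m².

I ≈ 21.1 W/m²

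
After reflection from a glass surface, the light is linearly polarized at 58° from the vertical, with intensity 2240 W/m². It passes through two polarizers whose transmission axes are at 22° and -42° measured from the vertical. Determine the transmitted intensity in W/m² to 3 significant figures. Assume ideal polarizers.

I ≈ 282 W/m²

I₁ = 2240 W/m² · cos²(36°) = 1466 W/m².
I₂ = I₁ · cos²(64°) = 1466 · 0.1922 = 281.7 W/m².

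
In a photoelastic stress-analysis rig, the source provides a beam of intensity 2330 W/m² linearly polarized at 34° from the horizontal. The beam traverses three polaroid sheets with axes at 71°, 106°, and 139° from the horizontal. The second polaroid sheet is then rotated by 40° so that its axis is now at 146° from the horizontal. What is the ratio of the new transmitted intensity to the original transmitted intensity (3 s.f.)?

I_new/I_old ≈ 0.140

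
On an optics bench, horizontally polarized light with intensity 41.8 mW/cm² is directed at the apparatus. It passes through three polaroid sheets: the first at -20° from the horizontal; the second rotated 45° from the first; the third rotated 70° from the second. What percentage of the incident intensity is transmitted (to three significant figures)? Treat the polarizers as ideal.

By Malus's law, I₁ = 41.8 mW/cm² · cos²(20°) = 36.91 mW/cm².
I₂ = I₁ · cos²(45°) = 36.91 · 0.5 = 18.46 mW/cm².
I₃ = I₂ · cos²(70°) = 18.46 · 0.117 = 2.159 mW/cm².
That is 5.165% of the incident intensity.

≈ 5.16%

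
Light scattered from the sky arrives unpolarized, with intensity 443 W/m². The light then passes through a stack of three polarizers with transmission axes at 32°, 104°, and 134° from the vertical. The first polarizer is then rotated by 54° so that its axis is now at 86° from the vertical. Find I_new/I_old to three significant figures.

Before rotation:
Unpolarized light through the first polarizer → I₁ = ½ I₀, now polarized at 32°.
I₂ = I₁ cos²(104° − 32°) = 0.5 I₀ · cos²(72°) = 0.04775 I₀.
I₃ = I₂ cos²(134° − 104°) = 0.04775 I₀ · cos²(30°) = 0.03581 I₀.
After rotation:
Unpolarized light through the first polarizer → I₁ = ½ I₀, now polarized at 86°.
I₂ = I₁ cos²(104° − 86°) = 0.5 I₀ · cos²(18°) = 0.4523 I₀.
I₃ = I₂ cos²(134° − 104°) = 0.4523 I₀ · cos²(30°) = 0.3392 I₀.
Ratio = 0.3392 / 0.03581 = 9.472.

I_new/I_old ≈ 9.47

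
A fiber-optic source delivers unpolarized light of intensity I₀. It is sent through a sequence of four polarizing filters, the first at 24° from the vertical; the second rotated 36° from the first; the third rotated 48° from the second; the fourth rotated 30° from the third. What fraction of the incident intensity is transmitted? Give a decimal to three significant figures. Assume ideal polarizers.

Unpolarized light through the first polarizer → I₁ = ½ I₀, now polarized at 24°.
I₂ = I₁ cos²(36°) = 0.5 · 0.6545 I₀ = 0.3273 I₀.
I₃ = I₂ cos²(48°) = 0.3273 · 0.4477 I₀ = 0.1465 I₀.
I₄ = I₃ cos²(30°) = 0.1465 · 0.75 I₀ = 0.1099 I₀.
Transmitted fraction = 0.1099.

≈ 0.110 I₀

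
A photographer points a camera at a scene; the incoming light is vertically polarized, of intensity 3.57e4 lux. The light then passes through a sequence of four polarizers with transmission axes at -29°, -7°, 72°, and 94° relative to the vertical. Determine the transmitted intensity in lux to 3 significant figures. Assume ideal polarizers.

I ≈ 735 lux

By Malus's law, I₁ = 3.57e4 lux · cos²(29°) = 2.731e+04 lux.
I₂ = I₁ · cos²(22°) = 2.731e+04 · 0.8597 = 2.348e+04 lux.
I₃ = I₂ · cos²(79°) = 2.348e+04 · 0.03641 = 854.7 lux.
I₄ = I₃ · cos²(22°) = 854.7 · 0.8597 = 734.8 lux.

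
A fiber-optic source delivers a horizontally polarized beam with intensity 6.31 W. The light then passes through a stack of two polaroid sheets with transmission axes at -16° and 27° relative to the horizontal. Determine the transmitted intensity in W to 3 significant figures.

By Malus's law, I₁ = 6.31 W · cos²(16°) = 5.831 W.
I₂ = I₁ · cos²(43°) = 5.831 · 0.5349 = 3.119 W.

I ≈ 3.12 W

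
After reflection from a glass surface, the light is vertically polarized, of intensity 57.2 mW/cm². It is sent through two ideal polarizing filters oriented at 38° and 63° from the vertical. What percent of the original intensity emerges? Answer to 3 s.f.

≈ 51.0%

I₁ = 57.2 mW/cm² · cos²(38°) = 35.52 mW/cm².
I₂ = I₁ · cos²(25°) = 35.52 · 0.8214 = 29.18 mW/cm².
That is 51.01% of the incident intensity.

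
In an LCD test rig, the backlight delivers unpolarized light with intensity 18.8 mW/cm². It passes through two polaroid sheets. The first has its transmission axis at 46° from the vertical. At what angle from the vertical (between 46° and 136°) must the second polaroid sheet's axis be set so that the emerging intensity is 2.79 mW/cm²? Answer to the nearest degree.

Unpolarized light through the first polarizer → I₁ = ½ I₀, now polarized at 46°.
Target fraction: 2.79 / 18.8 mW/cm² = 0.1484 of I₀.
Need I₂/I₀ = 0.1484, so cos²(θ − 46°) = 0.1484 / 0.5 = 0.2968.
θ − 46° = arccos(√0.2968) = 57.0°, giving θ ≈ 46 + 57.0 = 103.0°.

θ ≈ 103°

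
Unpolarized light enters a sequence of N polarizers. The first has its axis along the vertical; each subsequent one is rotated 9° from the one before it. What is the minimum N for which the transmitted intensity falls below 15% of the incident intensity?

First polarizer halves the unpolarized light: factor 1/2.
Each further stage multiplies by cos²(9°) = 0.9755.
After N polarizers: T = 0.5·0.9755^(N−1). Require T < 0.15 ⇒ N−1 > ln(0.15/0.5)/ln(0.9755) = 48.59, so N−1 ≥ 49 and N = 50.
Check: N=50 gives T = 0.1485 < 0.15; N=49 gives T = 0.1522.

N = 50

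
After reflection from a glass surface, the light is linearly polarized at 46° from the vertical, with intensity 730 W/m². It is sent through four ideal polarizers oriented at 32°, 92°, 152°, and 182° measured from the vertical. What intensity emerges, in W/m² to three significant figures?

I₁ = 730 W/m² · cos²(14°) = 687.3 W/m².
I₂ = I₁ · cos²(60°) = 687.3 · 0.25 = 171.8 W/m².
I₃ = I₂ · cos²(60°) = 171.8 · 0.25 = 42.95 W/m².
I₄ = I₃ · cos²(30°) = 42.95 · 0.75 = 32.22 W/m².

I ≈ 32.2 W/m²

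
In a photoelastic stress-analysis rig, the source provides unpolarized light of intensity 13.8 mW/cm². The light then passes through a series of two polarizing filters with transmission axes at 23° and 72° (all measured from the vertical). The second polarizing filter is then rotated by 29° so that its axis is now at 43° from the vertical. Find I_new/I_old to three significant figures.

I_new/I_old ≈ 2.05

Before rotation:
Unpolarized light through the first polarizer → I₁ = ½ I₀, now polarized at 23°.
I₂ = I₁ cos²(72° − 23°) = 0.5 I₀ · cos²(49°) = 0.2152 I₀.
After rotation:
Unpolarized light through the first polarizer → I₁ = ½ I₀, now polarized at 23°.
I₂ = I₁ cos²(43° − 23°) = 0.5 I₀ · cos²(20°) = 0.4415 I₀.
Ratio = 0.4415 / 0.2152 = 2.052.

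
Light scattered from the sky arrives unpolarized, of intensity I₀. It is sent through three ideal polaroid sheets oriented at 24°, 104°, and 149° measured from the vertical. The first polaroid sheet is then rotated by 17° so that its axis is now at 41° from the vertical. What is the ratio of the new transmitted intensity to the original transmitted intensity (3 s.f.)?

Before rotation:
Unpolarized light through the first polarizer → I₁ = ½ I₀, now polarized at 24°.
I₂ = I₁ cos²(104° − 24°) = 0.5 I₀ · cos²(80°) = 0.01508 I₀.
I₃ = I₂ cos²(149° − 104°) = 0.01508 I₀ · cos²(45°) = 0.007538 I₀.
After rotation:
Unpolarized light through the first polarizer → I₁ = ½ I₀, now polarized at 41°.
I₂ = I₁ cos²(104° − 41°) = 0.5 I₀ · cos²(63°) = 0.1031 I₀.
I₃ = I₂ cos²(149° − 104°) = 0.1031 I₀ · cos²(45°) = 0.05153 I₀.
Ratio = 0.05153 / 0.007538 = 6.835.

I_new/I_old ≈ 6.84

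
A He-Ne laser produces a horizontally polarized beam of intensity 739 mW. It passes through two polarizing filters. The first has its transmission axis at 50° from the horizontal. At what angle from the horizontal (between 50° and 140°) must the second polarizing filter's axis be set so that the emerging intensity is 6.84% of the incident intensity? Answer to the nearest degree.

By Malus's law, I₁ = I₀ cos²(50° − 0°) = I₀ cos²(50°) = 0.4132 I₀.
Need I₂/I₀ = 0.0684, so cos²(θ − 50°) = 0.0684 / 0.4132 = 0.1655.
θ − 50° = arccos(√0.1655) = 66.0°, giving θ ≈ 50 + 66.0 = 116.0°.

θ ≈ 116°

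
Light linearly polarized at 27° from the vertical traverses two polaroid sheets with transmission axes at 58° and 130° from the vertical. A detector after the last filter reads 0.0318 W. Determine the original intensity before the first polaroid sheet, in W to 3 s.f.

By Malus's law, I₁ = I₀ cos²(58° − 27°) = I₀ cos²(31°) = 0.7347 I₀.
I₂ = I₁ cos²(130° − 58°) = 0.7347 I₀ · cos²(72°) = 0.07016 I₀.
So 0.0318 W = 0.07016 I₀, giving I₀ = 0.0318/0.07016 = 0.4532 W.

I₀ ≈ 0.453 W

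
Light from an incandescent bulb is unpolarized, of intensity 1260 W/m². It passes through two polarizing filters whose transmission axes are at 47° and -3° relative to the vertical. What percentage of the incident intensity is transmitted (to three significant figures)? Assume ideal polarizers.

≈ 20.7%

Unpolarized light through the first polarizer → I₁ = 1260 W/m²/2 = 630 W/m², polarized at 47°.
I₂ = I₁ · cos²(50°) = 630 · 0.4132 = 260.3 W/m².
That is 20.66% of the incident intensity.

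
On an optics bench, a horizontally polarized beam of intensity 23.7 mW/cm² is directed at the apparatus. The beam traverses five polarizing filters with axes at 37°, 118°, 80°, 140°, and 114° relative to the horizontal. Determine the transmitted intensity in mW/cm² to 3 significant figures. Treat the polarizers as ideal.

I ≈ 0.0464 mW/cm²

I₁ = 23.7 mW/cm² · cos²(37°) = 15.12 mW/cm².
I₂ = I₁ · cos²(81°) = 15.12 · 0.02447 = 0.3699 mW/cm².
I₃ = I₂ · cos²(38°) = 0.3699 · 0.621 = 0.2297 mW/cm².
I₄ = I₃ · cos²(60°) = 0.2297 · 0.25 = 0.05743 mW/cm².
I₅ = I₄ · cos²(26°) = 0.05743 · 0.8078 = 0.04639 mW/cm².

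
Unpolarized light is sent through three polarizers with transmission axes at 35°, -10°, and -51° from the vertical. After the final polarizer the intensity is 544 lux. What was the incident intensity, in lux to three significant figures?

I₀ ≈ 3820 lux

Unpolarized light through the first polarizer → I₁ = ½ I₀, now polarized at 35°.
I₂ = I₁ cos²(-10° − 35°) = 0.5 I₀ · cos²(45°) = 0.25 I₀.
I₃ = I₂ cos²(-51° + 10°) = 0.25 I₀ · cos²(41°) = 0.1424 I₀.
So 544 lux = 0.1424 I₀, giving I₀ = 544/0.1424 = 3820 lux.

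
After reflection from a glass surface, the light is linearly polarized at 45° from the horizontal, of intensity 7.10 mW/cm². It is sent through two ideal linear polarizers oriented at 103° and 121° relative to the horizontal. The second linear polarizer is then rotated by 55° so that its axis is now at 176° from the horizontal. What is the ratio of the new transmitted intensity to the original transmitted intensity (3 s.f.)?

Before rotation:
By Malus's law, I₁ = I₀ cos²(103° − 45°) = I₀ cos²(58°) = 0.2808 I₀.
I₂ = I₁ cos²(121° − 103°) = 0.2808 I₀ · cos²(18°) = 0.254 I₀.
After rotation:
I₁ = I₀ cos²(103° − 45°) = I₀ cos²(58°) = 0.2808 I₀.
I₂ = I₁ cos²(176° − 103°) = 0.2808 I₀ · cos²(73°) = 0.024 I₀.
Ratio = 0.024 / 0.254 = 0.09451.

I_new/I_old ≈ 0.0945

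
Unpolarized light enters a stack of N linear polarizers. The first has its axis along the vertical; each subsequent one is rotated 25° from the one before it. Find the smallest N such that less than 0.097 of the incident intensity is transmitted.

First polarizer halves the unpolarized light: factor 1/2.
Each further stage multiplies by cos²(25°) = 0.8214.
After N polarizers: T = 0.5·0.8214^(N−1). Require T < 0.097 ⇒ N−1 > ln(0.097/0.5)/ln(0.8214) = 8.33, so N−1 ≥ 9 and N = 10.
Check: N=10 gives T = 0.0851 < 0.097; N=9 gives T = 0.1036.

N = 10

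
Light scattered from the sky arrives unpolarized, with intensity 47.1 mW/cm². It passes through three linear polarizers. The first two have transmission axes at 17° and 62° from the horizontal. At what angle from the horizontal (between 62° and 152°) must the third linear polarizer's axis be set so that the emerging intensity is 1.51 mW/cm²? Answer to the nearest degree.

Unpolarized light through the first polarizer → I₁ = ½ I₀, now polarized at 17°.
I₂ = I₁ cos²(62° − 17°) = 0.5 I₀ · cos²(45°) = 0.25 I₀.
Target fraction: 1.51 / 47.1 mW/cm² = 0.03206 of I₀.
Need I₃/I₀ = 0.03206, so cos²(θ − 62°) = 0.03206 / 0.25 = 0.1282.
θ − 62° = arccos(√0.1282) = 69.0°, giving θ ≈ 62 + 69.0 = 131.0°.

θ ≈ 131°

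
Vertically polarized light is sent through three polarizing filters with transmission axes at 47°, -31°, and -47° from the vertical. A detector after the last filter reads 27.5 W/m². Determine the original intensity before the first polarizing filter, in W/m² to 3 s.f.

By Malus's law, I₁ = I₀ cos²(47° − 0°) = I₀ cos²(47°) = 0.4651 I₀.
I₂ = I₁ cos²(-31° − 47°) = 0.4651 I₀ · cos²(78°) = 0.02011 I₀.
I₃ = I₂ cos²(-47° + 31°) = 0.02011 I₀ · cos²(16°) = 0.01858 I₀.
So 27.5 W/m² = 0.01858 I₀, giving I₀ = 27.5/0.01858 = 1480 W/m².

I₀ ≈ 1480 W/m²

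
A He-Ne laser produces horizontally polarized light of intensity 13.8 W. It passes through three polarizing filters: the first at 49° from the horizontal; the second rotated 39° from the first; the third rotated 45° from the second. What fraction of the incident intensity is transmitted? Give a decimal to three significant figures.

I/I₀ ≈ 0.130

I₁ = 13.8 W · cos²(49°) = 5.94 W.
I₂ = I₁ · cos²(39°) = 5.94 · 0.604 = 3.587 W.
I₃ = I₂ · cos²(45°) = 3.587 · 0.5 = 1.794 W.
Transmitted fraction = 0.13.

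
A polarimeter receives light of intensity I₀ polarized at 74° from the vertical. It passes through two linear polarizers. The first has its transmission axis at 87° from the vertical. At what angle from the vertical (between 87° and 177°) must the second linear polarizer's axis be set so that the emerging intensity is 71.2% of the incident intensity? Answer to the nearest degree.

θ ≈ 117°

By Malus's law, I₁ = I₀ cos²(87° − 74°) = I₀ cos²(13°) = 0.9494 I₀.
Need I₂/I₀ = 0.712, so cos²(θ − 87°) = 0.712 / 0.9494 = 0.7499.
θ − 87° = arccos(√0.7499) = 30.0°, giving θ ≈ 87 + 30.0 = 117.0°.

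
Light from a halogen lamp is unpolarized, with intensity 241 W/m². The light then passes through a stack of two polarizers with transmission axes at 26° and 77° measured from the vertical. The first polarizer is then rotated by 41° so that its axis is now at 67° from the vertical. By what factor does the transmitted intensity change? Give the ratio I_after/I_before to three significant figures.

Before rotation:
Unpolarized light through the first polarizer → I₁ = ½ I₀, now polarized at 26°.
I₂ = I₁ cos²(77° − 26°) = 0.5 I₀ · cos²(51°) = 0.198 I₀.
After rotation:
Unpolarized light through the first polarizer → I₁ = ½ I₀, now polarized at 67°.
I₂ = I₁ cos²(77° − 67°) = 0.5 I₀ · cos²(10°) = 0.4849 I₀.
Ratio = 0.4849 / 0.198 = 2.449.

I_new/I_old ≈ 2.45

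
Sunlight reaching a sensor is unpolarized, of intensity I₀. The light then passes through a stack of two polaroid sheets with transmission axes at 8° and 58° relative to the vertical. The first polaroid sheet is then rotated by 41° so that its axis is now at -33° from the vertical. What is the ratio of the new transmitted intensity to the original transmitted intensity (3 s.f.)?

I_new/I_old ≈ 0.000737

Before rotation:
Unpolarized light through the first polarizer → I₁ = ½ I₀, now polarized at 8°.
I₂ = I₁ cos²(58° − 8°) = 0.5 I₀ · cos²(50°) = 0.2066 I₀.
After rotation:
Unpolarized light through the first polarizer → I₁ = ½ I₀, now polarized at -33°.
Angle between axes 1 and 2: 89°. I₂ = 0.5 I₀ · cos²(89°) = 0.0001523 I₀.
Ratio = 0.0001523 / 0.2066 = 0.0007372.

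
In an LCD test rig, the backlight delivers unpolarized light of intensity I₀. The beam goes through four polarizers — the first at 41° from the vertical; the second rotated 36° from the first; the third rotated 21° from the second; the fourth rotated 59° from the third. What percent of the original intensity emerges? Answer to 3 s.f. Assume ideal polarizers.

Unpolarized light through the first polarizer → I₁ = ½ I₀, now polarized at 41°.
I₂ = I₁ cos²(36°) = 0.5 · 0.6545 I₀ = 0.3273 I₀.
I₃ = I₂ cos²(21°) = 0.3273 · 0.8716 I₀ = 0.2852 I₀.
I₄ = I₃ cos²(59°) = 0.2852 · 0.2653 I₀ = 0.07566 I₀.
That is 7.566% of the incident intensity.

≈ 7.57%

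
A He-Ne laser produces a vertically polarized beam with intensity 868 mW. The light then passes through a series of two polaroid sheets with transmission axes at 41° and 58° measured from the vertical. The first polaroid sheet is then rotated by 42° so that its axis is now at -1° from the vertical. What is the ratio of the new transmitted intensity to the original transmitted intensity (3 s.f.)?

Before rotation:
By Malus's law, I₁ = I₀ cos²(41° − 0°) = I₀ cos²(41°) = 0.5696 I₀.
I₂ = I₁ cos²(58° − 41°) = 0.5696 I₀ · cos²(17°) = 0.5209 I₀.
After rotation:
I₁ = I₀ cos²(-1° − 0°) = I₀ cos²(1°) = 0.9997 I₀.
I₂ = I₁ cos²(58° + 1°) = 0.9997 I₀ · cos²(59°) = 0.2652 I₀.
Ratio = 0.2652 / 0.5209 = 0.5091.

I_new/I_old ≈ 0.509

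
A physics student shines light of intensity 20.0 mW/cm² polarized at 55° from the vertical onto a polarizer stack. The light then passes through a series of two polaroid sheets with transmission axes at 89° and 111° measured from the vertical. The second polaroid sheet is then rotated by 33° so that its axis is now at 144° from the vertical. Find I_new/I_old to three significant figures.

I_new/I_old ≈ 0.383

Before rotation:
I₁ = I₀ cos²(89° − 55°) = I₀ cos²(34°) = 0.6873 I₀.
I₂ = I₁ cos²(111° − 89°) = 0.6873 I₀ · cos²(22°) = 0.5909 I₀.
After rotation:
I₁ = I₀ cos²(89° − 55°) = I₀ cos²(34°) = 0.6873 I₀.
I₂ = I₁ cos²(144° − 89°) = 0.6873 I₀ · cos²(55°) = 0.2261 I₀.
Ratio = 0.2261 / 0.5909 = 0.3827.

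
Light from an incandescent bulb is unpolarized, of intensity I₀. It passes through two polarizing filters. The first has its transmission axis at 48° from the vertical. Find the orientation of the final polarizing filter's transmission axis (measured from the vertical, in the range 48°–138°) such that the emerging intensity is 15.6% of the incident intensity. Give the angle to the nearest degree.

θ ≈ 104°

Unpolarized light through the first polarizer → I₁ = ½ I₀, now polarized at 48°.
Need I₂/I₀ = 0.156, so cos²(θ − 48°) = 0.156 / 0.5 = 0.312.
θ − 48° = arccos(√0.312) = 56.0°, giving θ ≈ 48 + 56.0 = 104.0°.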